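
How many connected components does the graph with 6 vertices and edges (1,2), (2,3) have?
4 (components: {1, 2, 3}, {4}, {5}, {6})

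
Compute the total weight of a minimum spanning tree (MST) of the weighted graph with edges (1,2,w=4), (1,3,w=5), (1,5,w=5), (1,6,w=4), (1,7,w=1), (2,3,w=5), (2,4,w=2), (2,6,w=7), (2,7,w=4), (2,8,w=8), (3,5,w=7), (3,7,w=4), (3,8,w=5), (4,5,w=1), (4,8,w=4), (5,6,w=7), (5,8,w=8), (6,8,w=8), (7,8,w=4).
20 (MST edges: (1,2,w=4), (1,6,w=4), (1,7,w=1), (2,4,w=2), (3,7,w=4), (4,5,w=1), (4,8,w=4); sum of weights 4 + 4 + 1 + 2 + 4 + 1 + 4 = 20)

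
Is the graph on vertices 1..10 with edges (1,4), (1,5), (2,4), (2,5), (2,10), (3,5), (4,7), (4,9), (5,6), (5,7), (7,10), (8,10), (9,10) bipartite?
Yes. Partition: {1, 2, 3, 6, 7, 8, 9}, {4, 5, 10}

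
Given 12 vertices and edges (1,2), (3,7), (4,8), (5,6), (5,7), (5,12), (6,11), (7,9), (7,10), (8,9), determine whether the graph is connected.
No, it has 2 components: {1, 2}, {3, 4, 5, 6, 7, 8, 9, 10, 11, 12}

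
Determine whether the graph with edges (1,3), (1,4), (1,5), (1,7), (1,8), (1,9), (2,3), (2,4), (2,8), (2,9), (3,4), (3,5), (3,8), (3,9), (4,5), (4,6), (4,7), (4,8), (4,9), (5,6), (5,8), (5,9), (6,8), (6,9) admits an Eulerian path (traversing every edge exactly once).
Yes — and in fact it has an Eulerian circuit (the graph is connected and all 9 vertices have even degree)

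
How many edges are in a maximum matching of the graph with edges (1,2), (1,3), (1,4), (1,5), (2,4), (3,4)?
2 (matching: (1,5), (3,4); upper bound floor(n/2) = floor(5/2) = 2)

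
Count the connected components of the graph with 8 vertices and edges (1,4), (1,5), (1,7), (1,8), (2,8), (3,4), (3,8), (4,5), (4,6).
1 (components: {1, 2, 3, 4, 5, 6, 7, 8})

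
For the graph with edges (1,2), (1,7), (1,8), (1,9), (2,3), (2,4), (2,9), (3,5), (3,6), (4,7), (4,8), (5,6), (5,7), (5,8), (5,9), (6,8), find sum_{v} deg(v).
32 (handshake: sum of degrees = 2|E| = 2 x 16 = 32)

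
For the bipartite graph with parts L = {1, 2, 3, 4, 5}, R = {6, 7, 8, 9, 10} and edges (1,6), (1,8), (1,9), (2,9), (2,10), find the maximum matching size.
2 (matching: (1,9), (2,10); upper bound min(|L|,|R|) = min(5,5) = 5)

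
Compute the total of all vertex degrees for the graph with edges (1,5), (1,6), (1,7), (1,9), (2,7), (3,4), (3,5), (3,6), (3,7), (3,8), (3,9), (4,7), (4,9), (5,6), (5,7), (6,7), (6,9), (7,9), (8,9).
38 (handshake: sum of degrees = 2|E| = 2 x 19 = 38)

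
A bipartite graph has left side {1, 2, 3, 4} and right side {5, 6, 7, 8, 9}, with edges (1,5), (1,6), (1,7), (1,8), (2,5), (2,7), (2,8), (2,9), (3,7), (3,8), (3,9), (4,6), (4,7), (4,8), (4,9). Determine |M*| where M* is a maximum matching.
4 (matching: (1,8), (2,9), (3,7), (4,6); upper bound min(|L|,|R|) = min(4,5) = 4)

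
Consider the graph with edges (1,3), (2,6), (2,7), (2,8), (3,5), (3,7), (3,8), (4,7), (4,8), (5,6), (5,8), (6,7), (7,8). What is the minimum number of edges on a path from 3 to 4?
2 (path: 3 -> 8 -> 4, 2 edges)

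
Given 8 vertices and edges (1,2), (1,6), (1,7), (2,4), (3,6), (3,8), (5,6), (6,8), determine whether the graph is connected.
Yes (BFS from 1 visits [1, 2, 6, 7, 4, 3, 5, 8] — all 8 vertices reached)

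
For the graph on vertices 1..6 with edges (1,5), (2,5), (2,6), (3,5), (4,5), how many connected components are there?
1 (components: {1, 2, 3, 4, 5, 6})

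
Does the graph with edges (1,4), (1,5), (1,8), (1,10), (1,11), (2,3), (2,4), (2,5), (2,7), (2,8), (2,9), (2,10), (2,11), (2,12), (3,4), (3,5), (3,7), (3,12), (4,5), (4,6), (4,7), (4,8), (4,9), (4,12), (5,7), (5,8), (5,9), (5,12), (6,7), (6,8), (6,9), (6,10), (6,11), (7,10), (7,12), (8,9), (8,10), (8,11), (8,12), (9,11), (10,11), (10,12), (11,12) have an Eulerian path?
No (8 vertices have odd degree: {1, 2, 3, 4, 7, 8, 10, 11}; Eulerian path requires 0 or 2)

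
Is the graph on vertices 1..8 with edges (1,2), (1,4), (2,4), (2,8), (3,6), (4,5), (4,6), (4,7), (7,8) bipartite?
No (odd cycle of length 3: 2 -> 1 -> 4 -> 2)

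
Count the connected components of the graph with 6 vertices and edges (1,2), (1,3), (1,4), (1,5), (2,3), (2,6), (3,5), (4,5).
1 (components: {1, 2, 3, 4, 5, 6})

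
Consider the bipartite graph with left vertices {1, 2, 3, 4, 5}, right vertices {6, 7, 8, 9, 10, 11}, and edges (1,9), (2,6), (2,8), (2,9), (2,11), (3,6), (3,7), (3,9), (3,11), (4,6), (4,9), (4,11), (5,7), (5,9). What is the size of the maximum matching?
5 (matching: (1,9), (2,8), (3,11), (4,6), (5,7); upper bound min(|L|,|R|) = min(5,6) = 5)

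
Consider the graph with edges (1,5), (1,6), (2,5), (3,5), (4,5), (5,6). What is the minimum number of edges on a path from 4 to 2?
2 (path: 4 -> 5 -> 2, 2 edges)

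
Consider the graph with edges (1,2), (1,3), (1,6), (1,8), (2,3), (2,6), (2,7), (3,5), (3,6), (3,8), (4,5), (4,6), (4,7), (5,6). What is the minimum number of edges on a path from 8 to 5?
2 (path: 8 -> 3 -> 5, 2 edges)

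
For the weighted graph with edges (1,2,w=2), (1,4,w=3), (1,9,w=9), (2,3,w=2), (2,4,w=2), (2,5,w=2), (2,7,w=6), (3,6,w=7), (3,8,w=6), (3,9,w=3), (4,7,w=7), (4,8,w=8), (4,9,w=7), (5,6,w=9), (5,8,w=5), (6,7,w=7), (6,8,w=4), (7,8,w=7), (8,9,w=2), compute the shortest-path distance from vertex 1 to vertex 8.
9 (path: 1 -> 2 -> 5 -> 8; weights 2 + 2 + 5 = 9)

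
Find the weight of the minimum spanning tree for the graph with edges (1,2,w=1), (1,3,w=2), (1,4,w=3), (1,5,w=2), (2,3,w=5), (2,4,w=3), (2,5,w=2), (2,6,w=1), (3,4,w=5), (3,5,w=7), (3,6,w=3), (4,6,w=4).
9 (MST edges: (1,2,w=1), (1,3,w=2), (1,4,w=3), (1,5,w=2), (2,6,w=1); sum of weights 1 + 2 + 3 + 2 + 1 = 9)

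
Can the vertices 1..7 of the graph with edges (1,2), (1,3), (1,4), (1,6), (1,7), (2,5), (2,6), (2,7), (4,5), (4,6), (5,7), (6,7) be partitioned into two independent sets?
No (odd cycle of length 3: 4 -> 1 -> 6 -> 4)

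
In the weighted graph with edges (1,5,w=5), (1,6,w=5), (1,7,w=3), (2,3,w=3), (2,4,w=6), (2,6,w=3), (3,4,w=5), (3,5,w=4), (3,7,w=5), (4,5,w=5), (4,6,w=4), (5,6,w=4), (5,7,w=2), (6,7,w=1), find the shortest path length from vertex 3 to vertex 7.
5 (path: 3 -> 7; weights 5 = 5)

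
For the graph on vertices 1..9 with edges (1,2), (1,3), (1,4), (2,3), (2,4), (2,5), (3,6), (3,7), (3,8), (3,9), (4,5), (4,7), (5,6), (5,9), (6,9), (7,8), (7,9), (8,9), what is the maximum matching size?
4 (matching: (2,5), (3,8), (4,7), (6,9); upper bound floor(n/2) = floor(9/2) = 4)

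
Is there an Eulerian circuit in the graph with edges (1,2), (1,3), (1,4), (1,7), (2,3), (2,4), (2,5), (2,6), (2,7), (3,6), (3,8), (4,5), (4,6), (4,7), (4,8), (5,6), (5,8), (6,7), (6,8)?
Yes (the graph is connected and all 8 vertices have even degree)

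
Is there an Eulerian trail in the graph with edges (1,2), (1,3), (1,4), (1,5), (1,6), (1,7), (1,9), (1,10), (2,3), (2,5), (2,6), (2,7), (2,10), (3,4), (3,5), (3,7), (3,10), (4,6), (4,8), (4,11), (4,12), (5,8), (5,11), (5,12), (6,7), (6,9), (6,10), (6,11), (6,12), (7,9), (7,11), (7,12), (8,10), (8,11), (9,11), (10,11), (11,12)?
Yes (the graph is connected and exactly 2 vertices have odd degree: {7, 12}; any Eulerian path must start and end at those)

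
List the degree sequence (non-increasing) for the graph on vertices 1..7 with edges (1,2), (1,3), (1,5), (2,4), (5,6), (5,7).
[3, 3, 2, 1, 1, 1, 1] (degrees: deg(1)=3, deg(2)=2, deg(3)=1, deg(4)=1, deg(5)=3, deg(6)=1, deg(7)=1)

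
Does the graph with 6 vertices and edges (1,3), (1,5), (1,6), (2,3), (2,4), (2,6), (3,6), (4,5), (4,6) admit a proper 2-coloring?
No (odd cycle of length 3: 3 -> 1 -> 6 -> 3)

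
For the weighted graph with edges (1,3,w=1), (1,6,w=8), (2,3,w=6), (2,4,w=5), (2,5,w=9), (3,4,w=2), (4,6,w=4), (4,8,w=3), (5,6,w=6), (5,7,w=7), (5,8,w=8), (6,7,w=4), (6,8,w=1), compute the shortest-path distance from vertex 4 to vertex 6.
4 (path: 4 -> 6; weights 4 = 4)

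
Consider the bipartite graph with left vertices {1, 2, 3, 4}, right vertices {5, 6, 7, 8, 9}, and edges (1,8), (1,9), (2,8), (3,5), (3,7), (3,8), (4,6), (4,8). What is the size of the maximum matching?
4 (matching: (1,9), (2,8), (3,7), (4,6); upper bound min(|L|,|R|) = min(4,5) = 4)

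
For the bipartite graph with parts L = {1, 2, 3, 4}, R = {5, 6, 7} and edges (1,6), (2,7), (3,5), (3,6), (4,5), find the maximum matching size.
3 (matching: (1,6), (2,7), (3,5); upper bound min(|L|,|R|) = min(4,3) = 3)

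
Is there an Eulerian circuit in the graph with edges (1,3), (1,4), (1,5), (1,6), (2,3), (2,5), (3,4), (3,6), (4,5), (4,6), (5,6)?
Yes (the graph is connected and all 6 vertices have even degree)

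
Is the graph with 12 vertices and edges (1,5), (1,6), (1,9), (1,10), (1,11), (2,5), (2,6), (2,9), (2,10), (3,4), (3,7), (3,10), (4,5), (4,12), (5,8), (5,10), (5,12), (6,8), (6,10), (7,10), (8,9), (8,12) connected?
Yes (BFS from 1 visits [1, 5, 6, 9, 10, 11, 2, 4, 8, 12, 3, 7] — all 12 vertices reached)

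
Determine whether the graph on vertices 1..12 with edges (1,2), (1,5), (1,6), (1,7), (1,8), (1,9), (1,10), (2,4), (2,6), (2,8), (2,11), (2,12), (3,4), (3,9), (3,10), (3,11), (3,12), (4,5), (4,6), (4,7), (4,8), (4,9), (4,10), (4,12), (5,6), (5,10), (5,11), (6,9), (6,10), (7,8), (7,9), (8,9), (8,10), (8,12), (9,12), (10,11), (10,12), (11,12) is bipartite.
No (odd cycle of length 3: 2 -> 1 -> 6 -> 2)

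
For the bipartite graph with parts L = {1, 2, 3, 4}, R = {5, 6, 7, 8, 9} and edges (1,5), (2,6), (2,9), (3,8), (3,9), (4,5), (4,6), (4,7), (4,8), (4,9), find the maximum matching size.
4 (matching: (1,5), (2,9), (3,8), (4,7); upper bound min(|L|,|R|) = min(4,5) = 4)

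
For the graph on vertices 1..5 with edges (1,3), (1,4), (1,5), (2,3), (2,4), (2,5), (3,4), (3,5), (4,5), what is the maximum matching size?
2 (matching: (1,4), (2,5); upper bound floor(n/2) = floor(5/2) = 2)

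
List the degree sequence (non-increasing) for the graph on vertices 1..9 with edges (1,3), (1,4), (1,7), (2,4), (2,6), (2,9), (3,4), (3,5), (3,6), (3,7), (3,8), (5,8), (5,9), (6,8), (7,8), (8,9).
[6, 5, 3, 3, 3, 3, 3, 3, 3] (degrees: deg(1)=3, deg(2)=3, deg(3)=6, deg(4)=3, deg(5)=3, deg(6)=3, deg(7)=3, deg(8)=5, deg(9)=3)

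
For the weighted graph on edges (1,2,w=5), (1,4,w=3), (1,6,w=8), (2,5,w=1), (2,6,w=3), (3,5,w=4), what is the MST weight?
16 (MST edges: (1,2,w=5), (1,4,w=3), (2,5,w=1), (2,6,w=3), (3,5,w=4); sum of weights 5 + 3 + 1 + 3 + 4 = 16)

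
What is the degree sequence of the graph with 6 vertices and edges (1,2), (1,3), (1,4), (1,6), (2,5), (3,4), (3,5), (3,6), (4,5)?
[4, 4, 3, 3, 2, 2] (degrees: deg(1)=4, deg(2)=2, deg(3)=4, deg(4)=3, deg(5)=3, deg(6)=2)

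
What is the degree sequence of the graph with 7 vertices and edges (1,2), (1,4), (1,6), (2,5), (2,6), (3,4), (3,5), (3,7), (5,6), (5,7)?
[4, 3, 3, 3, 3, 2, 2] (degrees: deg(1)=3, deg(2)=3, deg(3)=3, deg(4)=2, deg(5)=4, deg(6)=3, deg(7)=2)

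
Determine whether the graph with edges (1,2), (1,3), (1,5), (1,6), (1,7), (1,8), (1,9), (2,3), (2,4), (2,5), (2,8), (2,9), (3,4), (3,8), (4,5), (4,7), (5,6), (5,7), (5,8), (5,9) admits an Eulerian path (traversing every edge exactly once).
No (4 vertices have odd degree: {1, 5, 7, 9}; Eulerian path requires 0 or 2)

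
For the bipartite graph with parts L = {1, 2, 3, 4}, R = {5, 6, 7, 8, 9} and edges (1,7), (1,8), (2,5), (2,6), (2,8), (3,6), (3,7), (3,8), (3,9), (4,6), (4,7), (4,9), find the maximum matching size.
4 (matching: (1,8), (2,6), (3,9), (4,7); upper bound min(|L|,|R|) = min(4,5) = 4)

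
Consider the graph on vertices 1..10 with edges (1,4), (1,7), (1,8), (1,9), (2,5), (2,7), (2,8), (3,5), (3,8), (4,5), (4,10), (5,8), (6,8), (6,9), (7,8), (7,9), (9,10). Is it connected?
Yes (BFS from 1 visits [1, 4, 7, 8, 9, 5, 10, 2, 3, 6] — all 10 vertices reached)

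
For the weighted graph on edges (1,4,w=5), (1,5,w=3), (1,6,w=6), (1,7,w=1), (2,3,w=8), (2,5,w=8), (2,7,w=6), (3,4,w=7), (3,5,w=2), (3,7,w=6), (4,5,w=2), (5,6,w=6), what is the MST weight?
20 (MST edges: (1,5,w=3), (1,6,w=6), (1,7,w=1), (2,7,w=6), (3,5,w=2), (4,5,w=2); sum of weights 3 + 6 + 1 + 6 + 2 + 2 = 20)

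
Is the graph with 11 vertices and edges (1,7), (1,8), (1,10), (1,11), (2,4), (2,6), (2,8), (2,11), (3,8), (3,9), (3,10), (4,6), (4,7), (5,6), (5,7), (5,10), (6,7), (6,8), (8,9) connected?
Yes (BFS from 1 visits [1, 7, 8, 10, 11, 4, 5, 6, 2, 3, 9] — all 11 vertices reached)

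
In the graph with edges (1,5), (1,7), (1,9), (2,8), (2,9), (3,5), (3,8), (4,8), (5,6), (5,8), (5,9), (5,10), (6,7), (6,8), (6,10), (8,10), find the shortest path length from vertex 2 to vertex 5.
2 (path: 2 -> 8 -> 5, 2 edges)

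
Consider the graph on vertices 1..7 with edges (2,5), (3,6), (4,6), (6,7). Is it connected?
No, it has 3 components: {1}, {2, 5}, {3, 4, 6, 7}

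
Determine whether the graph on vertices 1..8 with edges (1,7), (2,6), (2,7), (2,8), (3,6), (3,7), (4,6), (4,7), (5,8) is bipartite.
Yes. Partition: {1, 2, 3, 4, 5}, {6, 7, 8}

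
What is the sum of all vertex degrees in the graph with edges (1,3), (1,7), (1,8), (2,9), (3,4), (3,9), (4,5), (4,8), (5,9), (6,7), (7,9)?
22 (handshake: sum of degrees = 2|E| = 2 x 11 = 22)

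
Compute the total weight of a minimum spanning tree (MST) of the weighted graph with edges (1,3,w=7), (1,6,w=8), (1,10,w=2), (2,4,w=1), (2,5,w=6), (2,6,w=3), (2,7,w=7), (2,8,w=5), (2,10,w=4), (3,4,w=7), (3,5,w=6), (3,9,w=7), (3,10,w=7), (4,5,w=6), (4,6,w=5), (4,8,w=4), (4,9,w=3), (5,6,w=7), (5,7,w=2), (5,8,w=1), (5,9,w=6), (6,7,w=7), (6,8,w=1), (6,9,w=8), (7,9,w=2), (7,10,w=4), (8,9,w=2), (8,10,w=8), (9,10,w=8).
22 (MST edges: (1,10,w=2), (2,4,w=1), (2,6,w=3), (2,10,w=4), (3,5,w=6), (5,7,w=2), (5,8,w=1), (6,8,w=1), (7,9,w=2); sum of weights 2 + 1 + 3 + 4 + 6 + 2 + 1 + 1 + 2 = 22)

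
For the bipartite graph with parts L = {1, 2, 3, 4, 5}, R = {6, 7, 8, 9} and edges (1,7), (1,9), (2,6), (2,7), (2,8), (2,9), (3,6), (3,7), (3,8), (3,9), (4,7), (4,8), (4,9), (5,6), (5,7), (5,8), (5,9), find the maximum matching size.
4 (matching: (1,9), (2,8), (3,7), (5,6); upper bound min(|L|,|R|) = min(5,4) = 4)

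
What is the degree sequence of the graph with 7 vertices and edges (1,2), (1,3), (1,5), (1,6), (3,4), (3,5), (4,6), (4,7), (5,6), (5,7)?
[4, 4, 3, 3, 3, 2, 1] (degrees: deg(1)=4, deg(2)=1, deg(3)=3, deg(4)=3, deg(5)=4, deg(6)=3, deg(7)=2)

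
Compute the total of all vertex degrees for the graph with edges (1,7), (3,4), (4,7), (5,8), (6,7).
10 (handshake: sum of degrees = 2|E| = 2 x 5 = 10)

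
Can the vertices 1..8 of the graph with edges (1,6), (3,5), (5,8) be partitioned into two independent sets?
Yes. Partition: {1, 2, 3, 4, 7, 8}, {5, 6}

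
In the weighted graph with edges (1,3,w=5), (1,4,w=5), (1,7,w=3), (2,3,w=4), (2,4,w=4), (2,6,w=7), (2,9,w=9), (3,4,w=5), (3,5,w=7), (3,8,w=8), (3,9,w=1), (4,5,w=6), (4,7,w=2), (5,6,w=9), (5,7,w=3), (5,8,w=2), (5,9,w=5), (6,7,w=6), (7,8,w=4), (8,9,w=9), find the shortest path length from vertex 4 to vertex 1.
5 (path: 4 -> 1; weights 5 = 5)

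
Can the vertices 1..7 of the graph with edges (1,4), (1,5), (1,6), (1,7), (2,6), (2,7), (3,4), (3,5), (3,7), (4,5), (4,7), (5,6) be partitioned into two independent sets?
No (odd cycle of length 3: 4 -> 1 -> 5 -> 4)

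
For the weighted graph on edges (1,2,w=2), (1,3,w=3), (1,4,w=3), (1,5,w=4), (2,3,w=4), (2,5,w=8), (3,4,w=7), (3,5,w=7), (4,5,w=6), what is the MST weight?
12 (MST edges: (1,2,w=2), (1,3,w=3), (1,4,w=3), (1,5,w=4); sum of weights 2 + 3 + 3 + 4 = 12)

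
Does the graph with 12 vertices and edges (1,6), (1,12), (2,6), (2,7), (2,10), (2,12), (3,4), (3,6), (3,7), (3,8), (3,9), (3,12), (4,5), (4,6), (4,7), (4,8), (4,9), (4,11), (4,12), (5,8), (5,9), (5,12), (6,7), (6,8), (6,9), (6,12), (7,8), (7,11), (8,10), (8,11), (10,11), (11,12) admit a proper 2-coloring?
No (odd cycle of length 3: 12 -> 1 -> 6 -> 12)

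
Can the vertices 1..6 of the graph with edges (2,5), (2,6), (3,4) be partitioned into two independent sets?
Yes. Partition: {1, 2, 3}, {4, 5, 6}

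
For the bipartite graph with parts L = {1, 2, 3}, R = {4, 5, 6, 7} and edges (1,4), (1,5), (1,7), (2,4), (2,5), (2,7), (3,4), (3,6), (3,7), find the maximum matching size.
3 (matching: (1,7), (2,5), (3,6); upper bound min(|L|,|R|) = min(3,4) = 3)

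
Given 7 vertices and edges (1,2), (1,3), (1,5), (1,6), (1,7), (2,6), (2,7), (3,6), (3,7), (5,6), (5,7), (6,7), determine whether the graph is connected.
No, it has 2 components: {1, 2, 3, 5, 6, 7}, {4}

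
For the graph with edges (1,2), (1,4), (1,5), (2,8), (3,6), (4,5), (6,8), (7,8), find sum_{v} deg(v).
16 (handshake: sum of degrees = 2|E| = 2 x 8 = 16)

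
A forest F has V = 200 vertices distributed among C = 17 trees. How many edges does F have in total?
183 (Each of the 17 component trees on V_i vertices has V_i - 1 edges; summing gives V - C = 200 - 17 = 183)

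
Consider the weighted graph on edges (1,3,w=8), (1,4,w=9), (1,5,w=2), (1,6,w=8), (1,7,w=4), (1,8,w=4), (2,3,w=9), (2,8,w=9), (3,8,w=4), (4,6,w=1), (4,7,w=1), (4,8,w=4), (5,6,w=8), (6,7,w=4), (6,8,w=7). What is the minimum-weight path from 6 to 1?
6 (path: 6 -> 4 -> 7 -> 1; weights 1 + 1 + 4 = 6)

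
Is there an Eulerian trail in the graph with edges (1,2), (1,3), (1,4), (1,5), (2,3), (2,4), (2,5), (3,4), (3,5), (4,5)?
Yes — and in fact it has an Eulerian circuit (the graph is connected and all 5 vertices have even degree)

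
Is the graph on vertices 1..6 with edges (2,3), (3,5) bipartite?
Yes. Partition: {1, 2, 4, 5, 6}, {3}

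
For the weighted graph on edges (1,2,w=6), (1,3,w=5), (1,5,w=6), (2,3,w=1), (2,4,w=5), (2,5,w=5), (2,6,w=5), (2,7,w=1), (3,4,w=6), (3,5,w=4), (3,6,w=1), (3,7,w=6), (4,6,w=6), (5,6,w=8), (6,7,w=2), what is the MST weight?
17 (MST edges: (1,3,w=5), (2,3,w=1), (2,4,w=5), (2,7,w=1), (3,5,w=4), (3,6,w=1); sum of weights 5 + 1 + 5 + 1 + 4 + 1 = 17)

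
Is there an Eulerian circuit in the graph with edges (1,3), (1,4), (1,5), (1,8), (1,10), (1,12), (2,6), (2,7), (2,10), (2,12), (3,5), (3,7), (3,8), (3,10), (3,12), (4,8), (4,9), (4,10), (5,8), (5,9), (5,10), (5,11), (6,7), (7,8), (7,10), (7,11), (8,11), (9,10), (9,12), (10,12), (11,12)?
Yes (the graph is connected and all 12 vertices have even degree)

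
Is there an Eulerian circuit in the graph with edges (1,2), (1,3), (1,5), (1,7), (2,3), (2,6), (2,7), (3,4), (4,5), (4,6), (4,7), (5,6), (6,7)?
No (2 vertices have odd degree: {3, 5}; Eulerian circuit requires 0)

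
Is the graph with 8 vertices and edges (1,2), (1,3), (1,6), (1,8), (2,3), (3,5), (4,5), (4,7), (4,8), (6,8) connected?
Yes (BFS from 1 visits [1, 2, 3, 6, 8, 5, 4, 7] — all 8 vertices reached)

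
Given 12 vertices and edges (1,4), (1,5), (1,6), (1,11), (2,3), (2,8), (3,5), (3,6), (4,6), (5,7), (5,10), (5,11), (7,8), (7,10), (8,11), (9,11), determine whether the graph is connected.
No, it has 2 components: {1, 2, 3, 4, 5, 6, 7, 8, 9, 10, 11}, {12}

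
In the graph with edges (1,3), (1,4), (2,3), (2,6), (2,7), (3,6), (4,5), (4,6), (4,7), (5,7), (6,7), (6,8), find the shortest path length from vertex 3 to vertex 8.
2 (path: 3 -> 6 -> 8, 2 edges)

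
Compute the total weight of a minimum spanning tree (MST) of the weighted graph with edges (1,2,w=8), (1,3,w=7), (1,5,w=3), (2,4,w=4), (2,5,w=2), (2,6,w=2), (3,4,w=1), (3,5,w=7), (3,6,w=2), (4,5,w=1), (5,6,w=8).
9 (MST edges: (1,5,w=3), (2,5,w=2), (2,6,w=2), (3,4,w=1), (4,5,w=1); sum of weights 3 + 2 + 2 + 1 + 1 = 9)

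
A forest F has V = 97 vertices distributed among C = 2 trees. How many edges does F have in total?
95 (Each of the 2 component trees on V_i vertices has V_i - 1 edges; summing gives V - C = 97 - 2 = 95)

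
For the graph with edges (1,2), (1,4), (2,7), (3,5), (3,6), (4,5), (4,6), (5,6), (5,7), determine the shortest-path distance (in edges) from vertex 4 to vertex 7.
2 (path: 4 -> 5 -> 7, 2 edges)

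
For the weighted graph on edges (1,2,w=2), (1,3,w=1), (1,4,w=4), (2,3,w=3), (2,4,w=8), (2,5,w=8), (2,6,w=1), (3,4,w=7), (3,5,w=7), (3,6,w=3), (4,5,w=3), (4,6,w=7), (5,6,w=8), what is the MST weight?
11 (MST edges: (1,2,w=2), (1,3,w=1), (1,4,w=4), (2,6,w=1), (4,5,w=3); sum of weights 2 + 1 + 4 + 1 + 3 = 11)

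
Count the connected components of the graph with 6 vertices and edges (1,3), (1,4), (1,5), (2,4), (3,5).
2 (components: {1, 2, 3, 4, 5}, {6})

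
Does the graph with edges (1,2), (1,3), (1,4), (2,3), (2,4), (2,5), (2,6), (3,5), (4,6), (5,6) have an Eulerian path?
No (6 vertices have odd degree: {1, 2, 3, 4, 5, 6}; Eulerian path requires 0 or 2)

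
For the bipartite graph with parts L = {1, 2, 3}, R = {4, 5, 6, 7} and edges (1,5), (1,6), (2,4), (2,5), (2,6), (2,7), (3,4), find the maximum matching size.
3 (matching: (1,6), (2,7), (3,4); upper bound min(|L|,|R|) = min(3,4) = 3)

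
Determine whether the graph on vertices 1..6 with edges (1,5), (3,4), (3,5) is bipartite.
Yes. Partition: {1, 2, 3, 6}, {4, 5}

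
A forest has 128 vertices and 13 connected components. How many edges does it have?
115 (Each of the 13 component trees on V_i vertices has V_i - 1 edges; summing gives V - C = 128 - 13 = 115)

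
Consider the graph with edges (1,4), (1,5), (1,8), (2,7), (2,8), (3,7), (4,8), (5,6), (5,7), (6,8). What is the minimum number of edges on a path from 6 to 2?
2 (path: 6 -> 8 -> 2, 2 edges)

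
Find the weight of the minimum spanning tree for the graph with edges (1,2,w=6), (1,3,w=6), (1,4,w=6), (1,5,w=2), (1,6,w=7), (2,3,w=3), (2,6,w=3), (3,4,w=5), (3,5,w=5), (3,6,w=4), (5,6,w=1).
14 (MST edges: (1,5,w=2), (2,3,w=3), (2,6,w=3), (3,4,w=5), (5,6,w=1); sum of weights 2 + 3 + 3 + 5 + 1 = 14)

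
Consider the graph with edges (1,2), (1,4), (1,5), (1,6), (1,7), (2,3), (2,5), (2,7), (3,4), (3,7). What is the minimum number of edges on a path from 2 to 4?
2 (path: 2 -> 1 -> 4, 2 edges)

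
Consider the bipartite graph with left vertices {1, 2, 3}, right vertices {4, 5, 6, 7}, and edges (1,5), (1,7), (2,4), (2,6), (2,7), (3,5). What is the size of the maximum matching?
3 (matching: (1,7), (2,6), (3,5); upper bound min(|L|,|R|) = min(3,4) = 3)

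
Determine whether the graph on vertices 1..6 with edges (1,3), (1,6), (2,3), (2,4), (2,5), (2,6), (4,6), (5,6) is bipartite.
No (odd cycle of length 3: 5 -> 6 -> 2 -> 5)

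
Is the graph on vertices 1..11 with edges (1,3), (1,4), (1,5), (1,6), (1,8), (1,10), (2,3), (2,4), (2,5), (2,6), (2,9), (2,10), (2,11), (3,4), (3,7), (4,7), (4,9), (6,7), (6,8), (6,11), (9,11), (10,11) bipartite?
No (odd cycle of length 3: 3 -> 1 -> 4 -> 3)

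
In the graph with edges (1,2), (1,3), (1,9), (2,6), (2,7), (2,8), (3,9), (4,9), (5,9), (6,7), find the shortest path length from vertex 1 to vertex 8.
2 (path: 1 -> 2 -> 8, 2 edges)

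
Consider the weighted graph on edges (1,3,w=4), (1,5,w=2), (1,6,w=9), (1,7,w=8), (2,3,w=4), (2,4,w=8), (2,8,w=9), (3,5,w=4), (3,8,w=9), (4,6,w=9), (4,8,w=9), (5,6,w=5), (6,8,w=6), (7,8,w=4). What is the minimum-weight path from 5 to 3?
4 (path: 5 -> 3; weights 4 = 4)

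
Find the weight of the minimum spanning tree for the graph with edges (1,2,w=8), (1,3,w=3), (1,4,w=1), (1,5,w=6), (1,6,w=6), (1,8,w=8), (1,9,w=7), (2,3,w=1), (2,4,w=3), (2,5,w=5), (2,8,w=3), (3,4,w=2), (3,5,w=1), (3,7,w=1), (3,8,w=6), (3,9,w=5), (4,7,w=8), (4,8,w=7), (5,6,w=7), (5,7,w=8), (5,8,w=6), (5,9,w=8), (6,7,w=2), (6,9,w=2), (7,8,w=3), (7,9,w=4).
13 (MST edges: (1,4,w=1), (2,3,w=1), (2,8,w=3), (3,4,w=2), (3,5,w=1), (3,7,w=1), (6,7,w=2), (6,9,w=2); sum of weights 1 + 1 + 3 + 2 + 1 + 1 + 2 + 2 = 13)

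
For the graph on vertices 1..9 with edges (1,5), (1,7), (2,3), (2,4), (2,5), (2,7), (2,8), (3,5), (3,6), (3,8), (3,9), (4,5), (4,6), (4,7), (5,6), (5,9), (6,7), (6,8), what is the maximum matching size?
4 (matching: (2,5), (3,9), (4,7), (6,8); upper bound floor(n/2) = floor(9/2) = 4)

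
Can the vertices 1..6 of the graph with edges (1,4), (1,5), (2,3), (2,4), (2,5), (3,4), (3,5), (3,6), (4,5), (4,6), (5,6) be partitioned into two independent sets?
No (odd cycle of length 3: 5 -> 1 -> 4 -> 5)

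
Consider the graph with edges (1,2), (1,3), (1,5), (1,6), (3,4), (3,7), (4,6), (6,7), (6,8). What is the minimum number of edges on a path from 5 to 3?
2 (path: 5 -> 1 -> 3, 2 edges)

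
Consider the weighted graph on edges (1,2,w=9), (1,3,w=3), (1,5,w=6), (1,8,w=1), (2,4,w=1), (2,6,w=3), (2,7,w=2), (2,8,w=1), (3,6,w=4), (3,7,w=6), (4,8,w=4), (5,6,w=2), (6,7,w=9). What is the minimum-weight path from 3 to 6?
4 (path: 3 -> 6; weights 4 = 4)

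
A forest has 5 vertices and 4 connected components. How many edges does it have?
1 (Each of the 4 component trees on V_i vertices has V_i - 1 edges; summing gives V - C = 5 - 4 = 1)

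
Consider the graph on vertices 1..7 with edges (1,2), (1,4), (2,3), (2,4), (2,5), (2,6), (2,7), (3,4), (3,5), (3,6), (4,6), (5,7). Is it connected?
Yes (BFS from 1 visits [1, 2, 4, 3, 5, 6, 7] — all 7 vertices reached)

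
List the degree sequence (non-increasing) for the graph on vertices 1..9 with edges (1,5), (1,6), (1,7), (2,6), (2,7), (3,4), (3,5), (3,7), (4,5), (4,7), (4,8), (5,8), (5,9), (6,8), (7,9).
[5, 5, 4, 3, 3, 3, 3, 2, 2] (degrees: deg(1)=3, deg(2)=2, deg(3)=3, deg(4)=4, deg(5)=5, deg(6)=3, deg(7)=5, deg(8)=3, deg(9)=2)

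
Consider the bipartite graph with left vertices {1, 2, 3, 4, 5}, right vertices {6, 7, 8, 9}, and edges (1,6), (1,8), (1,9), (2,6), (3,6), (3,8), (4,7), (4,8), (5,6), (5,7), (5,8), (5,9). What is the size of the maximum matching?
4 (matching: (1,9), (2,6), (3,8), (4,7); upper bound min(|L|,|R|) = min(5,4) = 4)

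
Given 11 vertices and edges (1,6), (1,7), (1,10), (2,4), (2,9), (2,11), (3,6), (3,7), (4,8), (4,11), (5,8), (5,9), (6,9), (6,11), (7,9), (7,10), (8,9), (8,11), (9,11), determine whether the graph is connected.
Yes (BFS from 1 visits [1, 6, 7, 10, 3, 9, 11, 2, 5, 8, 4] — all 11 vertices reached)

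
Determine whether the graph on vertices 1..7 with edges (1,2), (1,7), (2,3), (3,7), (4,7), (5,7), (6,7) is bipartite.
Yes. Partition: {1, 3, 4, 5, 6}, {2, 7}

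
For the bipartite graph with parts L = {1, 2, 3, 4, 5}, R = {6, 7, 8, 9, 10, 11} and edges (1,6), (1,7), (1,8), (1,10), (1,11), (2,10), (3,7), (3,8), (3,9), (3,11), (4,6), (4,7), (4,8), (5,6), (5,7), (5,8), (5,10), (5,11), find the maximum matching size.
5 (matching: (1,11), (2,10), (3,9), (4,8), (5,7); upper bound min(|L|,|R|) = min(5,6) = 5)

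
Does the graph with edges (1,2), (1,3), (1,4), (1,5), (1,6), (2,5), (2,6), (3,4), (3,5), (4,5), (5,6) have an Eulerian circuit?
No (6 vertices have odd degree: {1, 2, 3, 4, 5, 6}; Eulerian circuit requires 0)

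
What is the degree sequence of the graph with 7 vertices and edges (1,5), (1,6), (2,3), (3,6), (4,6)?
[3, 2, 2, 1, 1, 1, 0] (degrees: deg(1)=2, deg(2)=1, deg(3)=2, deg(4)=1, deg(5)=1, deg(6)=3, deg(7)=0)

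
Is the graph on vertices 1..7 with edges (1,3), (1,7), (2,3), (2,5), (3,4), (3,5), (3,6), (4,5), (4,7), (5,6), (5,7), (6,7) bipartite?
No (odd cycle of length 3: 6 -> 3 -> 5 -> 6)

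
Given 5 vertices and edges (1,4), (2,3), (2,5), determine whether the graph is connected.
No, it has 2 components: {1, 4}, {2, 3, 5}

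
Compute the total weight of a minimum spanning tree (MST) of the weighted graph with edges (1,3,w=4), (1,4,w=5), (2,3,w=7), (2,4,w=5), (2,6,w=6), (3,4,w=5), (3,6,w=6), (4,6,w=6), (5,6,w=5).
25 (MST edges: (1,3,w=4), (1,4,w=5), (2,4,w=5), (2,6,w=6), (5,6,w=5); sum of weights 4 + 5 + 5 + 6 + 5 = 25)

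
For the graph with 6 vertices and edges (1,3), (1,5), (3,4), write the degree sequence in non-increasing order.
[2, 2, 1, 1, 0, 0] (degrees: deg(1)=2, deg(2)=0, deg(3)=2, deg(4)=1, deg(5)=1, deg(6)=0)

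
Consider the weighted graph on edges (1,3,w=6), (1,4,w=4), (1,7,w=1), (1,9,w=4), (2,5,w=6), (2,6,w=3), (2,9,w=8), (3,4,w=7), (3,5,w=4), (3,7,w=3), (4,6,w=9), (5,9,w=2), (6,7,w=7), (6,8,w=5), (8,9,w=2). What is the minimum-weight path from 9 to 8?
2 (path: 9 -> 8; weights 2 = 2)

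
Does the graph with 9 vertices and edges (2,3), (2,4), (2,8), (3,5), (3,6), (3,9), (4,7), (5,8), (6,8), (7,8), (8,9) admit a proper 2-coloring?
Yes. Partition: {1, 2, 5, 6, 7, 9}, {3, 4, 8}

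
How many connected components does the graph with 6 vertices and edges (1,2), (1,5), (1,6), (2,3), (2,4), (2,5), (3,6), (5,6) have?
1 (components: {1, 2, 3, 4, 5, 6})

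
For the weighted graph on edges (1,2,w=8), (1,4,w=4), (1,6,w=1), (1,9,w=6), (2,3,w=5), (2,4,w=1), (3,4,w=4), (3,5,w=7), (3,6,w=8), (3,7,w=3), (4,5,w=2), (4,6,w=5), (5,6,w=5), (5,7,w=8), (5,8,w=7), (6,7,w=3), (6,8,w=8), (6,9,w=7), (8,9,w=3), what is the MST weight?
23 (MST edges: (1,4,w=4), (1,6,w=1), (1,9,w=6), (2,4,w=1), (3,7,w=3), (4,5,w=2), (6,7,w=3), (8,9,w=3); sum of weights 4 + 1 + 6 + 1 + 3 + 2 + 3 + 3 = 23)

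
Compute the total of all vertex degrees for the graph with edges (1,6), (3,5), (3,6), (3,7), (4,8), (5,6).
12 (handshake: sum of degrees = 2|E| = 2 x 6 = 12)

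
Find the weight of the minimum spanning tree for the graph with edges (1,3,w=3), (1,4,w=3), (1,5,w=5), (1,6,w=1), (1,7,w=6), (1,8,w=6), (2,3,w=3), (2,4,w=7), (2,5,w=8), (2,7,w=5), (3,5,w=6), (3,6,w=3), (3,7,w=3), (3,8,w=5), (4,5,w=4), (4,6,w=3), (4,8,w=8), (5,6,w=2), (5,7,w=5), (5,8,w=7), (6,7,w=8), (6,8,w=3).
18 (MST edges: (1,3,w=3), (1,4,w=3), (1,6,w=1), (2,3,w=3), (3,7,w=3), (5,6,w=2), (6,8,w=3); sum of weights 3 + 3 + 1 + 3 + 3 + 2 + 3 = 18)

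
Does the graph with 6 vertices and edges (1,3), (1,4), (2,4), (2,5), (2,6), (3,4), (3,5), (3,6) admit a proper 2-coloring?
No (odd cycle of length 3: 3 -> 1 -> 4 -> 3)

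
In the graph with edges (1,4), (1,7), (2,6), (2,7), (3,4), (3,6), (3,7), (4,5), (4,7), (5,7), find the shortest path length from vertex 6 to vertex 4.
2 (path: 6 -> 3 -> 4, 2 edges)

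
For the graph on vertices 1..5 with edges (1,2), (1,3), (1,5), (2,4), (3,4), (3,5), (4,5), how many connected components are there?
1 (components: {1, 2, 3, 4, 5})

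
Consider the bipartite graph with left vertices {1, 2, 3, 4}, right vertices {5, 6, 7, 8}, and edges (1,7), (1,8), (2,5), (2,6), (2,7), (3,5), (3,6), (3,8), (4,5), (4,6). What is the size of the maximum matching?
4 (matching: (1,8), (2,7), (3,6), (4,5); upper bound min(|L|,|R|) = min(4,4) = 4)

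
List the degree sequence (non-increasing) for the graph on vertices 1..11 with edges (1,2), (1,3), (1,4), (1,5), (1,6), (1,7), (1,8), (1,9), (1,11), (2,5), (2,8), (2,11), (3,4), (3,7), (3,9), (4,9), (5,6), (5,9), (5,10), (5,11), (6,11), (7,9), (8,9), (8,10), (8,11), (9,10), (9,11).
[9, 8, 6, 6, 5, 4, 4, 3, 3, 3, 3] (degrees: deg(1)=9, deg(2)=4, deg(3)=4, deg(4)=3, deg(5)=6, deg(6)=3, deg(7)=3, deg(8)=5, deg(9)=8, deg(10)=3, deg(11)=6)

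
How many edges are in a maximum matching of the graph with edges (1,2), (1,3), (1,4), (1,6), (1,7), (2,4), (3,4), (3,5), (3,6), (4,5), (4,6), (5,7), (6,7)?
3 (matching: (1,7), (3,6), (4,5); upper bound floor(n/2) = floor(7/2) = 3)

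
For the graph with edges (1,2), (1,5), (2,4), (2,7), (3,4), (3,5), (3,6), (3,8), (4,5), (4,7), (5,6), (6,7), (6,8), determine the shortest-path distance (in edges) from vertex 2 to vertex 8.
3 (path: 2 -> 7 -> 6 -> 8, 3 edges)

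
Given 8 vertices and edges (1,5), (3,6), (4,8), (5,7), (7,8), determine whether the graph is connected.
No, it has 3 components: {1, 4, 5, 7, 8}, {2}, {3, 6}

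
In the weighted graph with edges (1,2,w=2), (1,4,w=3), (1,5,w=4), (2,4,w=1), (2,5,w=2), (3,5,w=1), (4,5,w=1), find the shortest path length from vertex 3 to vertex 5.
1 (path: 3 -> 5; weights 1 = 1)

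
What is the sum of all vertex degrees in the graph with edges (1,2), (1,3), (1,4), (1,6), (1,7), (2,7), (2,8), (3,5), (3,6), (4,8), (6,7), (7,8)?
24 (handshake: sum of degrees = 2|E| = 2 x 12 = 24)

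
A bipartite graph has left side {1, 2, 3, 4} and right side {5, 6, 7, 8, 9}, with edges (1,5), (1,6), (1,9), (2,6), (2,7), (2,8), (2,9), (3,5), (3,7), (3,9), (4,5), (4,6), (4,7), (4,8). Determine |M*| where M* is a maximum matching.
4 (matching: (1,9), (2,8), (3,7), (4,6); upper bound min(|L|,|R|) = min(4,5) = 4)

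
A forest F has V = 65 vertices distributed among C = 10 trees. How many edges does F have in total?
55 (Each of the 10 component trees on V_i vertices has V_i - 1 edges; summing gives V - C = 65 - 10 = 55)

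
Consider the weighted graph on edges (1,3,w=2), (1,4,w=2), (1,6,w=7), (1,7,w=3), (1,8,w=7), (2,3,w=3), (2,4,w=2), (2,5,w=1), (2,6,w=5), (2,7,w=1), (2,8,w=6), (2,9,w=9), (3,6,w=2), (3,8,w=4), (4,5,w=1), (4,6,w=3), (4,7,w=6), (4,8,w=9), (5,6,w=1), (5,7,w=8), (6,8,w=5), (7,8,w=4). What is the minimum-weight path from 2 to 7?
1 (path: 2 -> 7; weights 1 = 1)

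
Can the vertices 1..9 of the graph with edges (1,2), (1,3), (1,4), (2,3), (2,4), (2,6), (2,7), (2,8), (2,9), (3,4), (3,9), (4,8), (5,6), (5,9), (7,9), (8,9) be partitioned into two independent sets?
No (odd cycle of length 3: 3 -> 1 -> 2 -> 3)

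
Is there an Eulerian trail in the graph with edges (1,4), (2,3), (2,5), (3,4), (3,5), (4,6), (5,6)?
No (4 vertices have odd degree: {1, 3, 4, 5}; Eulerian path requires 0 or 2)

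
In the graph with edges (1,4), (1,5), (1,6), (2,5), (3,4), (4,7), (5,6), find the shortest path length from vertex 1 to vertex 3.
2 (path: 1 -> 4 -> 3, 2 edges)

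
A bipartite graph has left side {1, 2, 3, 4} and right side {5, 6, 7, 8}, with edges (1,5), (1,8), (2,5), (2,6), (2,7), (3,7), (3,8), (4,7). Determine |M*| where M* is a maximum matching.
4 (matching: (1,5), (2,6), (3,8), (4,7); upper bound min(|L|,|R|) = min(4,4) = 4)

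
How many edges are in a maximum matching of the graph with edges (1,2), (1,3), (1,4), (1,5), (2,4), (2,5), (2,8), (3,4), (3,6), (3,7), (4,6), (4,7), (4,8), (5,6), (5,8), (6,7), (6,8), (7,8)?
4 (matching: (1,2), (3,7), (4,6), (5,8); upper bound floor(n/2) = floor(8/2) = 4)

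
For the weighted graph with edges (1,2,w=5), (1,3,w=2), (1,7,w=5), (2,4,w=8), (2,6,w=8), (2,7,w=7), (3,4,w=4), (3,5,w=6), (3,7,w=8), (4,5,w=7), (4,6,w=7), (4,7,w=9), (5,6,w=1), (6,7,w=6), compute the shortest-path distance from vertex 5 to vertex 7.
7 (path: 5 -> 6 -> 7; weights 1 + 6 = 7)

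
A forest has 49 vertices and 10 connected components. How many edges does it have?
39 (Each of the 10 component trees on V_i vertices has V_i - 1 edges; summing gives V - C = 49 - 10 = 39)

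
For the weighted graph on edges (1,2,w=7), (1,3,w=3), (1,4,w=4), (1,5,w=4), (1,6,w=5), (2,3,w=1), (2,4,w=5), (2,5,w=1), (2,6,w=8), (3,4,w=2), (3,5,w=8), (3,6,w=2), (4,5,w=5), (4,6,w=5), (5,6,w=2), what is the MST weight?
9 (MST edges: (1,3,w=3), (2,3,w=1), (2,5,w=1), (3,4,w=2), (3,6,w=2); sum of weights 3 + 1 + 1 + 2 + 2 = 9)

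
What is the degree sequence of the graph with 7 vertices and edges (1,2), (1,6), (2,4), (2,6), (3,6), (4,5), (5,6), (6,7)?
[5, 3, 2, 2, 2, 1, 1] (degrees: deg(1)=2, deg(2)=3, deg(3)=1, deg(4)=2, deg(5)=2, deg(6)=5, deg(7)=1)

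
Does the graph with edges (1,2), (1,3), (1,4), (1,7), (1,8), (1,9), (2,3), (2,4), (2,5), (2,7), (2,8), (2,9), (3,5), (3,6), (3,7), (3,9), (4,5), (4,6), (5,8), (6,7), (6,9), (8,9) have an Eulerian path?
Yes (the graph is connected and exactly 2 vertices have odd degree: {2, 9}; any Eulerian path must start and end at those)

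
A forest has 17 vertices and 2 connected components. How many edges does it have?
15 (Each of the 2 component trees on V_i vertices has V_i - 1 edges; summing gives V - C = 17 - 2 = 15)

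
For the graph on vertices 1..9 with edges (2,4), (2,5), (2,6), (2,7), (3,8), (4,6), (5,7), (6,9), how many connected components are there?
3 (components: {1}, {2, 4, 5, 6, 7, 9}, {3, 8})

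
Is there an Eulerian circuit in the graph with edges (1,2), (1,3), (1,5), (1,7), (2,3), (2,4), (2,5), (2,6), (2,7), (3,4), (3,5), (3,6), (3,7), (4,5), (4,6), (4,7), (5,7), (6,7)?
No (2 vertices have odd degree: {4, 5}; Eulerian circuit requires 0)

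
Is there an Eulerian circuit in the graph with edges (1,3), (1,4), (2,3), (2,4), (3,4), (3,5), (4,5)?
Yes (the graph is connected and all 5 vertices have even degree)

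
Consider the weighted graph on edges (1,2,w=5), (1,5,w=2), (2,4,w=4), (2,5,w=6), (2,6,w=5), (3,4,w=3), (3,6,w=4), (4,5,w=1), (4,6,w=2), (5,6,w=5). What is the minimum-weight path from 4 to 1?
3 (path: 4 -> 5 -> 1; weights 1 + 2 = 3)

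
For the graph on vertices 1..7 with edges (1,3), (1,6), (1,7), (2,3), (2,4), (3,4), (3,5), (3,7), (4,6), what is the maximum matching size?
3 (matching: (1,7), (3,5), (4,6); upper bound floor(n/2) = floor(7/2) = 3)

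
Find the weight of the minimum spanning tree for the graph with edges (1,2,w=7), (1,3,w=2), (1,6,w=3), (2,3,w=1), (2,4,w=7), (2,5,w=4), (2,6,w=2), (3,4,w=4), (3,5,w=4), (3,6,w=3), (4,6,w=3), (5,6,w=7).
12 (MST edges: (1,3,w=2), (2,3,w=1), (2,5,w=4), (2,6,w=2), (4,6,w=3); sum of weights 2 + 1 + 4 + 2 + 3 = 12)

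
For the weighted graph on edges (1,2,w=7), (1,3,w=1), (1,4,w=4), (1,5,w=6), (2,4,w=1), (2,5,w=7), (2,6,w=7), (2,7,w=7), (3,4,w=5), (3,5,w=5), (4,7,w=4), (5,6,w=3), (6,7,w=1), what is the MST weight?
14 (MST edges: (1,3,w=1), (1,4,w=4), (2,4,w=1), (4,7,w=4), (5,6,w=3), (6,7,w=1); sum of weights 1 + 4 + 1 + 4 + 3 + 1 = 14)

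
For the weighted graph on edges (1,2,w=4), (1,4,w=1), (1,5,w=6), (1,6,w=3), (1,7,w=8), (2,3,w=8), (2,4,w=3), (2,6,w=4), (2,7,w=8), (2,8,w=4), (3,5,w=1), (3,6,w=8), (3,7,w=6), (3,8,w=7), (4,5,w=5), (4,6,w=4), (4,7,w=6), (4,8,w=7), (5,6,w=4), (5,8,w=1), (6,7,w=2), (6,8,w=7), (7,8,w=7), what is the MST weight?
15 (MST edges: (1,4,w=1), (1,6,w=3), (2,4,w=3), (2,8,w=4), (3,5,w=1), (5,8,w=1), (6,7,w=2); sum of weights 1 + 3 + 3 + 4 + 1 + 1 + 2 = 15)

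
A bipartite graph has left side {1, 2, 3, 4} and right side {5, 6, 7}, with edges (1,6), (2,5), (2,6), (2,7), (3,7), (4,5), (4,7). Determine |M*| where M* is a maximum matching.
3 (matching: (1,6), (2,7), (4,5); upper bound min(|L|,|R|) = min(4,3) = 3)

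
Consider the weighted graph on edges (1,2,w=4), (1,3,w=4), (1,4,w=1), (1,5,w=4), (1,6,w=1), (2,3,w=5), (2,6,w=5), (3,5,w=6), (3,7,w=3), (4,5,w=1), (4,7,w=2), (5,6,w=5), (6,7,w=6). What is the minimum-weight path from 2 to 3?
5 (path: 2 -> 3; weights 5 = 5)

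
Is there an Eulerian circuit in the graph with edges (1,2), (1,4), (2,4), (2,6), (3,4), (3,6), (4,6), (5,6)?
No (2 vertices have odd degree: {2, 5}; Eulerian circuit requires 0)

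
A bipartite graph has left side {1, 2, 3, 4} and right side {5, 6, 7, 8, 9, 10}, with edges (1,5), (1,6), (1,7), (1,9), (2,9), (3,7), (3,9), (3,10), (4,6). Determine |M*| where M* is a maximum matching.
4 (matching: (1,7), (2,9), (3,10), (4,6); upper bound min(|L|,|R|) = min(4,6) = 4)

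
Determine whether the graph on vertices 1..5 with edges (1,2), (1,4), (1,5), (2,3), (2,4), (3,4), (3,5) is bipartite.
No (odd cycle of length 3: 4 -> 1 -> 2 -> 4)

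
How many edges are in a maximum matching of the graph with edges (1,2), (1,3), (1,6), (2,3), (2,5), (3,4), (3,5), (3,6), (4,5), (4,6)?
3 (matching: (1,2), (3,6), (4,5); upper bound floor(n/2) = floor(6/2) = 3)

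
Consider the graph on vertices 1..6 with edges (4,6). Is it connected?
No, it has 5 components: {1}, {2}, {3}, {4, 6}, {5}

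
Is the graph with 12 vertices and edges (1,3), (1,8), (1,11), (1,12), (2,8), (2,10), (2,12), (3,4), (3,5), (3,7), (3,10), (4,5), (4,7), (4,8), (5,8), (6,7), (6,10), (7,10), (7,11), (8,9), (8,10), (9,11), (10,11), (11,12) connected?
Yes (BFS from 1 visits [1, 3, 8, 11, 12, 4, 5, 7, 10, 2, 9, 6] — all 12 vertices reached)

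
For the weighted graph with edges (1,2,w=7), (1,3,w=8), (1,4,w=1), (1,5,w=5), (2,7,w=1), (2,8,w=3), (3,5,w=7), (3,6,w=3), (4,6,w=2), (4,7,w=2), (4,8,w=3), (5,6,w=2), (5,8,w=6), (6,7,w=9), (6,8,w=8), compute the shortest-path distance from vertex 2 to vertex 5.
7 (path: 2 -> 7 -> 4 -> 6 -> 5; weights 1 + 2 + 2 + 2 = 7)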